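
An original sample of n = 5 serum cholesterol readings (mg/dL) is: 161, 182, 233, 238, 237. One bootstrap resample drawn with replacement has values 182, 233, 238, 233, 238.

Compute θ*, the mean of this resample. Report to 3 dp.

θ* = 224.800

Mean = (182 + 233 + 238 + 233 + 238) / 5 = 1124.0 / 5 = 224.800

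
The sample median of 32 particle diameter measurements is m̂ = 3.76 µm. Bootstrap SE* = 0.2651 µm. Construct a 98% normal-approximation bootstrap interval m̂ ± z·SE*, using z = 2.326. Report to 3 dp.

(3.143, 4.377)

Margin = 2.326 × 0.2651 = 0.6166
Interval: 3.76 ± 0.6166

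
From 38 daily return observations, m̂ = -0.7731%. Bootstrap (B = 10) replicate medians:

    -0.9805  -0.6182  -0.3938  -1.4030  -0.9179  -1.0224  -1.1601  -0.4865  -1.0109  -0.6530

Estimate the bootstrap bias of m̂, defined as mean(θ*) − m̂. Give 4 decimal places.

bias = −0.0915

mean(θ*) = ((-0.9805) + (-0.6182) + (-0.3938) + (-1.4030) + (-0.9179) + (-1.0224) + (-1.1601) + (-0.4865) + (-1.0109) + (-0.6530)) / 10 = -0.86463
bias = -0.86463 − -0.7731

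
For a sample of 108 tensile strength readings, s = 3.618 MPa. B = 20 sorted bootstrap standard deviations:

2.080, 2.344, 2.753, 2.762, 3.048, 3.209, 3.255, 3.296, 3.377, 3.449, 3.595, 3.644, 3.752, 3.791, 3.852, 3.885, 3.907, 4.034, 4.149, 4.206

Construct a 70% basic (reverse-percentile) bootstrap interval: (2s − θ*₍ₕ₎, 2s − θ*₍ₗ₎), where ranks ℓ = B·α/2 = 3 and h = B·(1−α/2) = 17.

(3.329, 4.483)

Percentile endpoints at ranks 3 and 17: θ*₍3₎ = 2.753, θ*₍17₎ = 3.907.
Basic interval reflects these around s:
  lower = 2 × 3.618 − 3.907 = 3.329
  upper = 2 × 3.618 − 2.753 = 4.483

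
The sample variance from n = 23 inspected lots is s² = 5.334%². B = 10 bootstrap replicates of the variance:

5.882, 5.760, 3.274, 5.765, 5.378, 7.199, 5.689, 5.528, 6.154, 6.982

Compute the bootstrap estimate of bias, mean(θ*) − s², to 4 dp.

mean(θ*) = (5.882 + 5.760 + 3.274 + 5.765 + 5.378 + 7.199 + 5.689 + 5.528 + 6.154 + 6.982) / 10 = 5.76110
bias = 5.76110 − 5.334

bias = +0.4271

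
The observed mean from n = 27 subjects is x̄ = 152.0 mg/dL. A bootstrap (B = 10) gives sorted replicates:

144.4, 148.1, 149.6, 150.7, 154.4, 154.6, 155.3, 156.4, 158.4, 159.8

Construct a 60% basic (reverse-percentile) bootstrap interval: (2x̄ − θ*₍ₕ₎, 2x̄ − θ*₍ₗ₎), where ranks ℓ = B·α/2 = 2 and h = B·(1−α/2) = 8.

(147.6, 155.9)

Percentile endpoints at ranks 2 and 8: θ*₍2₎ = 148.1, θ*₍8₎ = 156.4.
Basic interval reflects these around x̄:
  lower = 2 × 152.0 − 156.4 = 147.6
  upper = 2 × 152.0 − 148.1 = 155.9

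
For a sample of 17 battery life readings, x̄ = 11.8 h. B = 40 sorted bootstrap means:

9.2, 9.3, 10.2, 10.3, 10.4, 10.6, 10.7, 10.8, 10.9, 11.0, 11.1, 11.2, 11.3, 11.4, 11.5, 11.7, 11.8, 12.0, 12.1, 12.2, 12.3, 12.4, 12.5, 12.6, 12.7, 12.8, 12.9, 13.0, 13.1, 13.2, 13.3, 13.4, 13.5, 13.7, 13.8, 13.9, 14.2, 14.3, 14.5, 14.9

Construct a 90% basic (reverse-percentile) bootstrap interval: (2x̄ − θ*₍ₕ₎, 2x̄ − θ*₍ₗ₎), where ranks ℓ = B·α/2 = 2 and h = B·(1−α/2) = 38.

Percentile endpoints at ranks 2 and 38: θ*₍2₎ = 9.3, θ*₍38₎ = 14.3.
Basic interval reflects these around x̄:
  lower = 2 × 11.8 − 14.3 = 9.3
  upper = 2 × 11.8 − 9.3 = 14.3

(9.3, 14.3)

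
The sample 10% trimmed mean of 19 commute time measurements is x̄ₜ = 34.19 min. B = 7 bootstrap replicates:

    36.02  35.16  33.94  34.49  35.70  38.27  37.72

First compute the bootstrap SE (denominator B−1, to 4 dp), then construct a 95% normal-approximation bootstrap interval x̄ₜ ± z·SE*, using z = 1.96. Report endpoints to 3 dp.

Mean of replicates = 35.9000; sum of squared deviations = 15.3610; SE* = √(15.3610/6) = 1.6001
Margin = 1.96 × 1.6001 = 3.1362
Interval: 34.19 ± 3.1362

(31.054, 37.326)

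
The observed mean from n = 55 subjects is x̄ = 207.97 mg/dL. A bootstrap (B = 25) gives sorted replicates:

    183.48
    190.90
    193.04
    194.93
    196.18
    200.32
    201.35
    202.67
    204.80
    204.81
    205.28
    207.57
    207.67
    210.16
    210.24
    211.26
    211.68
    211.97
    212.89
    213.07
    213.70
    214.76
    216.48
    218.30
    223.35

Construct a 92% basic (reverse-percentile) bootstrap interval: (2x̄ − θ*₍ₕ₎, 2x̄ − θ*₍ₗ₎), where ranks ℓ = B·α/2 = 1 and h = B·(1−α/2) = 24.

(197.64, 232.46)

Percentile endpoints at ranks 1 and 24: θ*₍1₎ = 183.48, θ*₍24₎ = 218.30.
Basic interval reflects these around x̄:
  lower = 2 × 207.97 − 218.30 = 197.64
  upper = 2 × 207.97 − 183.48 = 232.46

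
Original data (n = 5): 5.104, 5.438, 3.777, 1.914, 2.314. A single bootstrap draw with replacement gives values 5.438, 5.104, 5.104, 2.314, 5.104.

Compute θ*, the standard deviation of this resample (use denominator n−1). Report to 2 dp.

θ* = 1.29

Mean = 4.6128; sum of squared deviations = 6.6893
s² = 6.6893 / 4 = 1.6723
s = √1.6723 = 1.29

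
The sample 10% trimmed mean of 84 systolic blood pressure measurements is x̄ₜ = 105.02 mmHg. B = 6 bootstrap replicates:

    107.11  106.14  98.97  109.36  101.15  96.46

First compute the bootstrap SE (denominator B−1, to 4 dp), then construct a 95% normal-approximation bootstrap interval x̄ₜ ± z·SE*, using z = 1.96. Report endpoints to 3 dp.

(95.049, 114.991)

Mean of replicates = 103.1983; sum of squared deviations = 129.4003; SE* = √(129.4003/5) = 5.0872
Margin = 1.96 × 5.0872 = 9.9709
Interval: 105.02 ± 9.9709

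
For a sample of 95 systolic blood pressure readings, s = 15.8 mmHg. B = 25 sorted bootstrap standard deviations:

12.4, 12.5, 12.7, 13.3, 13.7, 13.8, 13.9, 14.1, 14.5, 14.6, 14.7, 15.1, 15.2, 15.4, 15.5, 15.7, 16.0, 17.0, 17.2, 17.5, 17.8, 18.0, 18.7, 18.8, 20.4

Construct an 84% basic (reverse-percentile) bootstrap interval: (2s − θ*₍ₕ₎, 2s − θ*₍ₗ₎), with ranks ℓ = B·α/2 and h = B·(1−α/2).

(12.9, 19.1)

Percentile endpoints at ranks 2 and 23: θ*₍2₎ = 12.5, θ*₍23₎ = 18.7.
Basic interval reflects these around s:
  lower = 2 × 15.8 − 18.7 = 12.9
  upper = 2 × 15.8 − 12.5 = 19.1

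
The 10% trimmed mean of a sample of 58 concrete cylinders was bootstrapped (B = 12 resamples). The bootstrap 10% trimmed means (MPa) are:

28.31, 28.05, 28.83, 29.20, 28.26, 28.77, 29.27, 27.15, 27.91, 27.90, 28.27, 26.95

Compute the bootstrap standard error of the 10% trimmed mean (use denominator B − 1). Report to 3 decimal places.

SE* = 0.722

Bootstrap SE is the standard deviation of the 12 replicate 10% trimmed means.
Mean of replicates: (28.31 + 28.05 + 28.83 + 29.20 + 28.26 + 28.77 + 29.27 + 27.15 + 27.91 + 27.90 + 28.27 + 26.95) / 12 = 338.8700 / 12 = 28.2392
Sum of squared deviations: (+0.0708)² + (−0.1892)² + (+0.5908)² + (+0.9608)² + (+0.0208)² + (+0.5308)² + (+1.0308)² + (−1.0892)² + (−0.3292)² + (−0.3392)² + (+0.0308)² + (−1.2892)² = 5.7305
Variance = 5.7305 / 11 = 0.5210
SE* = √0.5210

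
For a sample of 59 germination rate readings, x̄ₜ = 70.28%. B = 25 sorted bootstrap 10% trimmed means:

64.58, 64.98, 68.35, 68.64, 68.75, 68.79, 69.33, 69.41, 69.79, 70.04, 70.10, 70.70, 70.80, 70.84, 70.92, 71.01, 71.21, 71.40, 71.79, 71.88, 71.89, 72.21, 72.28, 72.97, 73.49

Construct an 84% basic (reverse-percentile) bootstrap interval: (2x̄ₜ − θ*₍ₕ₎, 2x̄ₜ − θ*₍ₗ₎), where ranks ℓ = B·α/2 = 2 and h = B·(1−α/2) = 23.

(68.28, 75.58)

Percentile endpoints at ranks 2 and 23: θ*₍2₎ = 64.98, θ*₍23₎ = 72.28.
Basic interval reflects these around x̄ₜ:
  lower = 2 × 70.28 − 72.28 = 68.28
  upper = 2 × 70.28 − 64.98 = 75.58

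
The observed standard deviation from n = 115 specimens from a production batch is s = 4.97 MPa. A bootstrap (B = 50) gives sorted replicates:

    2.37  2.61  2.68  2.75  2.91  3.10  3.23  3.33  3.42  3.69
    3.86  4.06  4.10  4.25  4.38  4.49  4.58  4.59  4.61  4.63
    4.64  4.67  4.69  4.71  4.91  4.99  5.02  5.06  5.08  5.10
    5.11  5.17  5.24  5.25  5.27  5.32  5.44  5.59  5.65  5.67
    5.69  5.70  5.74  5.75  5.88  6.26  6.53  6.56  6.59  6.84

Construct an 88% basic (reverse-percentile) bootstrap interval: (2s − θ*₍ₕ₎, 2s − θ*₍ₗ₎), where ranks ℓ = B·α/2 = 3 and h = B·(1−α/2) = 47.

Percentile endpoints at ranks 3 and 47: θ*₍3₎ = 2.68, θ*₍47₎ = 6.53.
Basic interval reflects these around s:
  lower = 2 × 4.97 − 6.53 = 3.41
  upper = 2 × 4.97 − 2.68 = 7.26

(3.41, 7.26)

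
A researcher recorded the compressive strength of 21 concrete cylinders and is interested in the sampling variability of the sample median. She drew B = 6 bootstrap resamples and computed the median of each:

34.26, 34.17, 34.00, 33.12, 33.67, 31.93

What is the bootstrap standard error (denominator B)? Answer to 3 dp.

SE* = 0.807

Bootstrap SE is the standard deviation of the 6 replicate medians.
Mean of replicates: (34.26 + 34.17 + 34.00 + 33.12 + 33.67 + 31.93) / 6 = 201.1500 / 6 = 33.5250
Sum of squared deviations: (+0.7350)² + (+0.6450)² + (+0.4750)² + (−0.4050)² + (+0.1450)² + (−1.5950)² = 3.9110
Variance = 3.9110 / 6 = 0.6518
SE* = √0.6518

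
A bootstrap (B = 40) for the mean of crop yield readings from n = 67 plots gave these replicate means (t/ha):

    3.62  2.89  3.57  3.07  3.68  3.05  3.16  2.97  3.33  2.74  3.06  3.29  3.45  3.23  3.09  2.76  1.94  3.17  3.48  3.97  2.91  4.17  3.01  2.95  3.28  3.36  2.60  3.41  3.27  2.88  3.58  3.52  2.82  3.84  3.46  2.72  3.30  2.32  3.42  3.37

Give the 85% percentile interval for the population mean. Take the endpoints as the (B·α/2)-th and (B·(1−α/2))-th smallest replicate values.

Sorted replicates: 1.94, 2.32, 2.60, 2.72, 2.74, 2.76, 2.82, 2.88, 2.89, 2.91, 2.95, 2.97, 3.01, 3.05, 3.06, 3.07, 3.09, 3.16, 3.17, 3.23, 3.27, 3.28, 3.29, 3.30, 3.33, 3.36, 3.37, 3.41, 3.42, 3.45, 3.46, 3.48, 3.52, 3.57, 3.58, 3.62, 3.68, 3.84, 3.97, 4.17
α = 0.15; lower rank = 40 × 0.075 = 3; upper rank = 40 × 0.925 = 37.
The 3rd smallest replicate is 2.60; the 37th is 3.68.

(2.60, 3.68)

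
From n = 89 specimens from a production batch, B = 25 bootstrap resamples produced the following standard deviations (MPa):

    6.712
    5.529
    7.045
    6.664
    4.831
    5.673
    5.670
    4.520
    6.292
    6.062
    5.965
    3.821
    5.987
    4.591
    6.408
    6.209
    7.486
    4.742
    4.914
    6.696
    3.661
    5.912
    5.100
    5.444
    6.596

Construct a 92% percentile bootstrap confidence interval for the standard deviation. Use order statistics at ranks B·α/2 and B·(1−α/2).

Sorted replicates: 3.661, 3.821, 4.520, 4.591, 4.742, 4.831, 4.914, 5.100, 5.444, 5.529, 5.670, 5.673, 5.912, 5.965, 5.987, 6.062, 6.209, 6.292, 6.408, 6.596, 6.664, 6.696, 6.712, 7.045, 7.486
α = 0.08; lower rank = 25 × 0.040 = 1; upper rank = 25 × 0.960 = 24.
The 1st smallest replicate is 3.661; the 24th is 7.045.

(3.661, 7.045)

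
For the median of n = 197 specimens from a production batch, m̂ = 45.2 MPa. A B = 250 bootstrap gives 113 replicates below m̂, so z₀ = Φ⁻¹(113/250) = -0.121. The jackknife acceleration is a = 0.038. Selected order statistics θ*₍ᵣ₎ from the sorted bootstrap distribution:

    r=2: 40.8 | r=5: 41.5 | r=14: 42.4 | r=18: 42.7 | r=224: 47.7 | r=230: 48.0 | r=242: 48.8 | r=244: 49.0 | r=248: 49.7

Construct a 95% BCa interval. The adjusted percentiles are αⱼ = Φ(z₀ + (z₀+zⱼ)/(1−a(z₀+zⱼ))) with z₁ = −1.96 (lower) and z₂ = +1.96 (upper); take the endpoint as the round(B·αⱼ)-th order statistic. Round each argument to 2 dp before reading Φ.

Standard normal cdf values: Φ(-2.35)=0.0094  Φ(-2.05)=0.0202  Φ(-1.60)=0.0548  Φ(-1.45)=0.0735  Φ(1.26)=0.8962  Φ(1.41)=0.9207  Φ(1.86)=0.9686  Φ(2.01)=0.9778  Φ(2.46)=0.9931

Lower: z₀ + z₁ = -0.121 + (-1.960) = -2.081; 1 − a(z₀+z₁) = 1 − (0.038)(-2.081) = 1.0791; argument = -0.121 + (-2.081)/1.0791 = -2.0495 → -2.05.
α₁ = Φ(-2.05) = 0.0202; rank = round(250 × 0.0202) = 5; θ*₍5₎ = 41.5.
Upper: z₀ + z₂ = 1.839; 1 − a(z₀+z₂) = 0.9301; argument = 1.8562 → 1.86; α₂ = 0.9686; rank = 242; θ*₍242₎ = 48.8.

(41.5, 48.8)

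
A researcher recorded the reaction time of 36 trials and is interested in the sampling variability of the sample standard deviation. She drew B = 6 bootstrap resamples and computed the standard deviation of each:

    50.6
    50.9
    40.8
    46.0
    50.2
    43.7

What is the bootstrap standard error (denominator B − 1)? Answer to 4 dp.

Bootstrap SE is the standard deviation of the 6 replicate standard deviations.
Mean of replicates: (50.6 + 50.9 + 40.8 + 46.0 + 50.2 + 43.7) / 6 = 282.20000 / 6 = 47.03333
Sum of squared deviations: (+3.56667)² + (+3.86667)² + (−6.23333)² + (−1.03333)² + (+3.16667)² + (−3.33333)² = 88.73333
Variance = 88.73333 / 5 = 17.74667
SE* = √17.74667

SE* = 4.2127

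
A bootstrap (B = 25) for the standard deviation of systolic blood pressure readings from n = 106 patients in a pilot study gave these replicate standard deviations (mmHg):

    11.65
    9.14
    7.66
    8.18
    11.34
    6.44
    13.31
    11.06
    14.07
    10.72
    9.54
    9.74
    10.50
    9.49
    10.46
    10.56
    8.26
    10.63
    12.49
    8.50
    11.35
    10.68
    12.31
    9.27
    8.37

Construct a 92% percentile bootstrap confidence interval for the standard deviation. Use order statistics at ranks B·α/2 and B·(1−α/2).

Sorted replicates: 6.44, 7.66, 8.18, 8.26, 8.37, 8.50, 9.14, 9.27, 9.49, 9.54, 9.74, 10.46, 10.50, 10.56, 10.63, 10.68, 10.72, 11.06, 11.34, 11.35, 11.65, 12.31, 12.49, 13.31, 14.07
α = 0.08; lower rank = 25 × 0.040 = 1; upper rank = 25 × 0.960 = 24.
The 1st smallest replicate is 6.44; the 24th is 13.31.

(6.44, 13.31)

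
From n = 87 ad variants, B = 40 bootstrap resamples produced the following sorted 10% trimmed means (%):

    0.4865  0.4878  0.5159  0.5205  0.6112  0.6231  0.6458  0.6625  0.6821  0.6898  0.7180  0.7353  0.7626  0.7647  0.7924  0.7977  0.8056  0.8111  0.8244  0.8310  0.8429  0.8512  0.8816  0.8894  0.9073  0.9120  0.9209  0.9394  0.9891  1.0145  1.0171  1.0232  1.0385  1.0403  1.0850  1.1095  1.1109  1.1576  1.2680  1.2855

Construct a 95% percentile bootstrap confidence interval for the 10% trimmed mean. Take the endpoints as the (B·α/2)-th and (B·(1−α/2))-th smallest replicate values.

α = 0.05; lower rank = 40 × 0.025 = 1; upper rank = 40 × 0.975 = 39.
The 1st smallest replicate is 0.4865; the 39th is 1.2680.

(0.4865, 1.2680)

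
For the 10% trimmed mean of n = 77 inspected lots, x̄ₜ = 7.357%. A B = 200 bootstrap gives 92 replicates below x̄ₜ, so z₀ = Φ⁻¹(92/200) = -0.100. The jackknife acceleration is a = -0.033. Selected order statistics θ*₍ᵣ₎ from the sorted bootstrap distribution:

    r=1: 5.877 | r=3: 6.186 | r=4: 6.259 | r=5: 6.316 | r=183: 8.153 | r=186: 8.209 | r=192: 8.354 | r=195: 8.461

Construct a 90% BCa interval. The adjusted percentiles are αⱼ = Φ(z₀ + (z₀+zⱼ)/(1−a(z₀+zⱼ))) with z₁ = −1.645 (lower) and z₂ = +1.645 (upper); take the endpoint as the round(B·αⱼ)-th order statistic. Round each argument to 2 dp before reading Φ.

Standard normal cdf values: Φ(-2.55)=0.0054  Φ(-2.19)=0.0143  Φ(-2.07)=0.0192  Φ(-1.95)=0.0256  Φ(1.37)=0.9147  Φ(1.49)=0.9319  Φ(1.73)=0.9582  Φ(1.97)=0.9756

Lower: z₀ + z₁ = -0.100 + (-1.645) = -1.745; 1 − a(z₀+z₁) = 1 − (-0.033)(-1.745) = 0.9424; argument = -0.100 + (-1.745)/0.9424 = -1.9516 → -1.95.
α₁ = Φ(-1.95) = 0.0256; rank = round(200 × 0.0256) = 5; θ*₍5₎ = 6.316.
Upper: z₀ + z₂ = 1.545; 1 − a(z₀+z₂) = 1.0510; argument = 1.3700 → 1.37; α₂ = 0.9147; rank = 183; θ*₍183₎ = 8.153.

(6.316, 8.153)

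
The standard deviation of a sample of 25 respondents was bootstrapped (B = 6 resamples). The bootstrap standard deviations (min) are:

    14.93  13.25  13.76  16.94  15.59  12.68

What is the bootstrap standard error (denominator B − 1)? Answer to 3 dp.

SE* = 1.597

Bootstrap SE is the standard deviation of the 6 replicate standard deviations.
Mean of replicates: (14.93 + 13.25 + 13.76 + 16.94 + 15.59 + 12.68) / 6 = 87.1500 / 6 = 14.5250
Sum of squared deviations: (+0.4050)² + (−1.2750)² + (−0.7650)² + (+2.4150)² + (+1.0650)² + (−1.8450)² = 12.7454
Variance = 12.7454 / 5 = 2.5491
SE* = √2.5491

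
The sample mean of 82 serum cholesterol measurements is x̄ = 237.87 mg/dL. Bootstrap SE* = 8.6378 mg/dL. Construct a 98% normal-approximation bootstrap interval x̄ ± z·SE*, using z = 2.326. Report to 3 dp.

Margin = 2.326 × 8.6378 = 20.0915
Interval: 237.87 ± 20.0915

(217.778, 257.962)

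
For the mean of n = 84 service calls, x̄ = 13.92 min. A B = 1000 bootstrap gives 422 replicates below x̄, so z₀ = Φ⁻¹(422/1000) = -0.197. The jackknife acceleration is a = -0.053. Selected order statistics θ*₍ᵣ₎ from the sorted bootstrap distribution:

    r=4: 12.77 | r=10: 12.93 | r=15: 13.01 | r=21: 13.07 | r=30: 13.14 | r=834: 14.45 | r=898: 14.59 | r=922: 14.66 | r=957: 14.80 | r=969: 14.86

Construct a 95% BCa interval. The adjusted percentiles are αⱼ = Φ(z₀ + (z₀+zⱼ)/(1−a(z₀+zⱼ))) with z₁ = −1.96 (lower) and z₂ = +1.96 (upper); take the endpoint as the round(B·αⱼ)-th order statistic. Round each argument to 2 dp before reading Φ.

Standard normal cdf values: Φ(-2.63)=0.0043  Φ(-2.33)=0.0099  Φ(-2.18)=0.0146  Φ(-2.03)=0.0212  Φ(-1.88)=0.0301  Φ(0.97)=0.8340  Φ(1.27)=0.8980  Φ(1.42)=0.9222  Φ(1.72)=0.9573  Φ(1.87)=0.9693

Lower: z₀ + z₁ = -0.197 + (-1.960) = -2.157; 1 − a(z₀+z₁) = 1 − (-0.053)(-2.157) = 0.8857; argument = -0.197 + (-2.157)/0.8857 = -2.6324 → -2.63.
α₁ = Φ(-2.63) = 0.0043; rank = round(1000 × 0.0043) = 4; θ*₍4₎ = 12.77.
Upper: z₀ + z₂ = 1.763; 1 − a(z₀+z₂) = 1.0934; argument = 1.4153 → 1.42; α₂ = 0.9222; rank = 922; θ*₍922₎ = 14.66.

(12.77, 14.66)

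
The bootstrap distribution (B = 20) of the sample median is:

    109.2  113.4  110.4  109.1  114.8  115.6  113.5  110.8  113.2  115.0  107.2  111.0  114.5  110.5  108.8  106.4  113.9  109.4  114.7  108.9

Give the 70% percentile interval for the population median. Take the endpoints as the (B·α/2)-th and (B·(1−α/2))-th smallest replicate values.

(108.8, 114.7)

Sorted replicates: 106.4, 107.2, 108.8, 108.9, 109.1, 109.2, 109.4, 110.4, 110.5, 110.8, 111.0, 113.2, 113.4, 113.5, 113.9, 114.5, 114.7, 114.8, 115.0, 115.6
α = 0.30; lower rank = 20 × 0.150 = 3; upper rank = 20 × 0.850 = 17.
The 3rd smallest replicate is 108.8; the 17th is 114.7.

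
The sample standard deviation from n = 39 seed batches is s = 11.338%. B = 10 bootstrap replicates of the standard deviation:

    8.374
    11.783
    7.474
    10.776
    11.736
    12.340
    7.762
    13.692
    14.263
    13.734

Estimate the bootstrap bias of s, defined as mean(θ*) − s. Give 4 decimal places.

mean(θ*) = (8.374 + 11.783 + 7.474 + 10.776 + 11.736 + 12.340 + 7.762 + 13.692 + 14.263 + 13.734) / 10 = 11.19340
bias = 11.19340 − 11.338

bias = −0.1446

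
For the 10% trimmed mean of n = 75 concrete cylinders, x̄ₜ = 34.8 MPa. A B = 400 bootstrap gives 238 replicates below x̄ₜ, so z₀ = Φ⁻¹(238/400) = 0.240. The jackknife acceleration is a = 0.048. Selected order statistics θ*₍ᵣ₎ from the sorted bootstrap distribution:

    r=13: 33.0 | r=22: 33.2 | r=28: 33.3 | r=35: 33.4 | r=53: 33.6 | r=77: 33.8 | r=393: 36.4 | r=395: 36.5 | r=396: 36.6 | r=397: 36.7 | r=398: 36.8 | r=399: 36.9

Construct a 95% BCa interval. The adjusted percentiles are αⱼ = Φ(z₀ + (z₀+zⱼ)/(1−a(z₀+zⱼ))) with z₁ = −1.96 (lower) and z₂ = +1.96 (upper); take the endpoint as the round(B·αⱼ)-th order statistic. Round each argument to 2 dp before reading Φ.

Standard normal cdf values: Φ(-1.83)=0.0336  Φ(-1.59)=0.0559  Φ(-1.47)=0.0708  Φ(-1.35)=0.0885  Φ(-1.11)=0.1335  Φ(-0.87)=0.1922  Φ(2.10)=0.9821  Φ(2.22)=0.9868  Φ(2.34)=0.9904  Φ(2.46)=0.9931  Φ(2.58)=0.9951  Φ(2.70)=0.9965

(33.4, 36.9)

Lower: z₀ + z₁ = 0.240 + (-1.960) = -1.720; 1 − a(z₀+z₁) = 1 − (0.048)(-1.720) = 1.0826; argument = 0.240 + (-1.720)/1.0826 = -1.3488 → -1.35.
α₁ = Φ(-1.35) = 0.0885; rank = round(400 × 0.0885) = 35; θ*₍35₎ = 33.4.
Upper: z₀ + z₂ = 2.200; 1 − a(z₀+z₂) = 0.8944; argument = 2.6997 → 2.70; α₂ = 0.9965; rank = 399; θ*₍399₎ = 36.9.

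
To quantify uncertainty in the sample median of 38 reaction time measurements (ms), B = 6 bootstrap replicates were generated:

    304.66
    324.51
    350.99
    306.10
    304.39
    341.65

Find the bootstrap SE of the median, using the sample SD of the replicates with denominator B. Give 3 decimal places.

SE* = 18.692

Bootstrap SE is the standard deviation of the 6 replicate medians.
Mean of replicates: (304.66 + 324.51 + 350.99 + 306.10 + 304.39 + 341.65) / 6 = 1932.3000 / 6 = 322.0500
Sum of squared deviations: (−17.3900)² + (+2.4600)² + (+28.9400)² + (−15.9500)² + (−17.6600)² + (+19.6000)² = 2096.4254
Variance = 2096.4254 / 6 = 349.4042
SE* = √349.4042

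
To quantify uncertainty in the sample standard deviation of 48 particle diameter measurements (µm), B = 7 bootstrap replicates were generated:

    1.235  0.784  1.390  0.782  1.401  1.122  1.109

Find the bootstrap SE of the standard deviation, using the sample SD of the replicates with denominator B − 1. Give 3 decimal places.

SE* = 0.256

Bootstrap SE is the standard deviation of the 7 replicate standard deviations.
Mean of replicates: (1.235 + 0.784 + 1.390 + 0.782 + 1.401 + 1.122 + 1.109) / 7 = 7.8230 / 7 = 1.1176
Sum of squared deviations: (+0.1174)² + (−0.3336)² + (+0.2724)² + (−0.3356)² + (+0.2834)² + (+0.0044)² + (−0.0086)² = 0.3923
Variance = 0.3923 / 6 = 0.0654
SE* = √0.0654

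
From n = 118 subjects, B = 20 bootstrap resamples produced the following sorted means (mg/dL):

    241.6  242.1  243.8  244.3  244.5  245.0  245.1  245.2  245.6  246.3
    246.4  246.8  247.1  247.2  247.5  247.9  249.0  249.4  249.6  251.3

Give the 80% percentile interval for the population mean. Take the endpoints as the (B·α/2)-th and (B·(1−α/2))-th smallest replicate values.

α = 0.20; lower rank = 20 × 0.100 = 2; upper rank = 20 × 0.900 = 18.
The 2nd smallest replicate is 242.1; the 18th is 249.4.

(242.1, 249.4)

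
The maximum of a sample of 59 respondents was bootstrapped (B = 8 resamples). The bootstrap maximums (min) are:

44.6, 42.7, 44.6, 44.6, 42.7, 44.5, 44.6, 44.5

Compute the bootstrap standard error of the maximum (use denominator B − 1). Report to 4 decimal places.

SE* = 0.8652

Bootstrap SE is the standard deviation of the 8 replicate maximums.
Mean of replicates: (44.6 + 42.7 + 44.6 + 44.6 + 42.7 + 44.5 + 44.6 + 44.5) / 8 = 352.80000 / 8 = 44.10000
Sum of squared deviations: (+0.50000)² + (−1.40000)² + (+0.50000)² + (+0.50000)² + (−1.40000)² + (+0.40000)² + (+0.50000)² + (+0.40000)² = 5.24000
Variance = 5.24000 / 7 = 0.74857
SE* = √0.74857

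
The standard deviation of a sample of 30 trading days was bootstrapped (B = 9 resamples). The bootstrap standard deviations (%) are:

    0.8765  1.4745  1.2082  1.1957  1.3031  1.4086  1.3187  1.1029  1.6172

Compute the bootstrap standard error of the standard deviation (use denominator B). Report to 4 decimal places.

Bootstrap SE is the standard deviation of the 9 replicate standard deviations.
Mean of replicates: (0.8765 + 1.4745 + 1.2082 + 1.1957 + 1.3031 + 1.4086 + 1.3187 + 1.1029 + 1.6172) / 9 = 11.50540 / 9 = 1.27838
Sum of squared deviations: (−0.40188)² + (+0.19612)² + (−0.07018)² + (−0.08268)² + (+0.02472)² + (+0.13022)² + (+0.04032)² + (−0.17548)² + (+0.33882)² = 0.37652
Variance = 0.37652 / 9 = 0.04184
SE* = √0.04184

SE* = 0.2045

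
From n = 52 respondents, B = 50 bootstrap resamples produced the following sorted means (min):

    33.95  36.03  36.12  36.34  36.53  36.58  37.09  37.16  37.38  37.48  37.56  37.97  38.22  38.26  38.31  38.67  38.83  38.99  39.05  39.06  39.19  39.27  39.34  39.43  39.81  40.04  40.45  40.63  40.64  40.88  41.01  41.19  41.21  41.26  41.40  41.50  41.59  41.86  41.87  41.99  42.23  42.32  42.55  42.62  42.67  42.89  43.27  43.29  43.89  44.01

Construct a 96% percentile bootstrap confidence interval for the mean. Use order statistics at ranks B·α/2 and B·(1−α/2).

α = 0.04; lower rank = 50 × 0.020 = 1; upper rank = 50 × 0.980 = 49.
The 1st smallest replicate is 33.95; the 49th is 43.89.

(33.95, 43.89)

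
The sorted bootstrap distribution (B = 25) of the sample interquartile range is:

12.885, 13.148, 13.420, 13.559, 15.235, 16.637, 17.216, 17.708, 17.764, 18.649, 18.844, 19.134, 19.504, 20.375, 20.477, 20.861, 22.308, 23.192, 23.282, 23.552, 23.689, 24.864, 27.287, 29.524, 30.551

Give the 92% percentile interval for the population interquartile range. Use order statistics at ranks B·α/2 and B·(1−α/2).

(12.885, 29.524)

α = 0.08; lower rank = 25 × 0.040 = 1; upper rank = 25 × 0.960 = 24.
The 1st smallest replicate is 12.885; the 24th is 29.524.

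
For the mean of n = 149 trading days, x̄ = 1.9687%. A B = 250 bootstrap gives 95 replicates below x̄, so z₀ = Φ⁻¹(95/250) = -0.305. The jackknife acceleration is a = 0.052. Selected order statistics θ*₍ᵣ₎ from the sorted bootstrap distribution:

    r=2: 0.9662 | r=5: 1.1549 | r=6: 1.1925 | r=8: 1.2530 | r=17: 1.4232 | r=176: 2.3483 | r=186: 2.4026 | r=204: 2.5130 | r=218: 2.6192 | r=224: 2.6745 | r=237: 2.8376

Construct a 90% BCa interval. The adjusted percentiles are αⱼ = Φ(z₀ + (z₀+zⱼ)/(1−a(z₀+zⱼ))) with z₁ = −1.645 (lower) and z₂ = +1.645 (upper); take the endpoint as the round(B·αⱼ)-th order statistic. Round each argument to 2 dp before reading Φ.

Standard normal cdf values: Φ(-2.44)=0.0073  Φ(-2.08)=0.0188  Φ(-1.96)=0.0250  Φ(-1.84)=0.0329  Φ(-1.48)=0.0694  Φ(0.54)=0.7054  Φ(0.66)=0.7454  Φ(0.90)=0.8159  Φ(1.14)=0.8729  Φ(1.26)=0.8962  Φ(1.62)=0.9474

Lower: z₀ + z₁ = -0.305 + (-1.645) = -1.950; 1 − a(z₀+z₁) = 1 − (0.052)(-1.950) = 1.1014; argument = -0.305 + (-1.950)/1.1014 = -2.0755 → -2.08.
α₁ = Φ(-2.08) = 0.0188; rank = round(250 × 0.0188) = 5; θ*₍5₎ = 1.1549.
Upper: z₀ + z₂ = 1.340; 1 − a(z₀+z₂) = 0.9303; argument = 1.1354 → 1.14; α₂ = 0.8729; rank = 218; θ*₍218₎ = 2.6192.

(1.1549, 2.6192)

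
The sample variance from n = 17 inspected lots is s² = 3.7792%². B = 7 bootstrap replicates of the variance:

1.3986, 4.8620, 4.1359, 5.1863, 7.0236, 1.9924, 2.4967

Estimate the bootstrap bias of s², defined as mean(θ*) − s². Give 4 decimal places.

bias = +0.0916

mean(θ*) = (1.3986 + 4.8620 + 4.1359 + 5.1863 + 7.0236 + 1.9924 + 2.4967) / 7 = 3.87079
bias = 3.87079 − 3.7792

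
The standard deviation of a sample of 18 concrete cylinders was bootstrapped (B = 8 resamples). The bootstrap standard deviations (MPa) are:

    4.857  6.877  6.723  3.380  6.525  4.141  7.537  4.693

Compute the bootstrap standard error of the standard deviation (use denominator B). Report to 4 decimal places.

SE* = 1.4111

Bootstrap SE is the standard deviation of the 8 replicate standard deviations.
Mean of replicates: (4.857 + 6.877 + 6.723 + 3.380 + 6.525 + 4.141 + 7.537 + 4.693) / 8 = 44.73300 / 8 = 5.59162
Sum of squared deviations: (−0.73462)² + (+1.28538)² + (+1.13138)² + (−2.21162)² + (+0.93338)² + (−1.45062)² + (+1.94538)² + (−0.89863)² = 15.93067
Variance = 15.93067 / 8 = 1.99133
SE* = √1.99133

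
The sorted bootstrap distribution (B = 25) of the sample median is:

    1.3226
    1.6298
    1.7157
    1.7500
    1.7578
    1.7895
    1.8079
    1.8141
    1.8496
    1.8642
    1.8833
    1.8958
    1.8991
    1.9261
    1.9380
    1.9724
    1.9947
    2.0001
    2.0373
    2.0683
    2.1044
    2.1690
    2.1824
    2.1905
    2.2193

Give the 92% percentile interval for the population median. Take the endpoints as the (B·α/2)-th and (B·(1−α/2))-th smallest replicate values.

α = 0.08; lower rank = 25 × 0.040 = 1; upper rank = 25 × 0.960 = 24.
The 1st smallest replicate is 1.3226; the 24th is 2.1905.

(1.3226, 2.1905)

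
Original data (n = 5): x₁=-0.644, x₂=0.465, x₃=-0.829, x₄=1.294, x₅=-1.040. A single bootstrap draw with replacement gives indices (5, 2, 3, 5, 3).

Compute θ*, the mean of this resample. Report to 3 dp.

Resample values: -1.040, 0.465, -0.829, -1.040, -0.829.
Mean = ((-1.040) + 0.465 + (-0.829) + (-1.040) + (-0.829)) / 5 = -3.2730 / 5 = -0.655

θ* = -0.655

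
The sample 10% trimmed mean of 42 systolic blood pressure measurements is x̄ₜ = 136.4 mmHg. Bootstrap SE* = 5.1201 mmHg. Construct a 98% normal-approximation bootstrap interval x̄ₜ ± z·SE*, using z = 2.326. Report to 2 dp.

Margin = 2.326 × 5.1201 = 11.909
Interval: 136.4 ± 11.909

(124.49, 148.31)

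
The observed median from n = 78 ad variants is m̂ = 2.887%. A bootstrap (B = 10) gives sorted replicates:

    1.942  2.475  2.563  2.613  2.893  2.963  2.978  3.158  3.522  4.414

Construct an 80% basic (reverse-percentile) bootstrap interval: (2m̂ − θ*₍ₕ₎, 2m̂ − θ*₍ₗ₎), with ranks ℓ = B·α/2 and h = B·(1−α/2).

(2.252, 3.832)

Percentile endpoints at ranks 1 and 9: θ*₍1₎ = 1.942, θ*₍9₎ = 3.522.
Basic interval reflects these around m̂:
  lower = 2 × 2.887 − 3.522 = 2.252
  upper = 2 × 2.887 − 1.942 = 3.832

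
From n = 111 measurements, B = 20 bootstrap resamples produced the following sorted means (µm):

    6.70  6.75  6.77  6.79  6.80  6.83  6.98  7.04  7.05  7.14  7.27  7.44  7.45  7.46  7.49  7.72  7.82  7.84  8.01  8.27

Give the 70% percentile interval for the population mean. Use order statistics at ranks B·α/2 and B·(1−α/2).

(6.77, 7.82)

α = 0.30; lower rank = 20 × 0.150 = 3; upper rank = 20 × 0.850 = 17.
The 3rd smallest replicate is 6.77; the 17th is 7.82.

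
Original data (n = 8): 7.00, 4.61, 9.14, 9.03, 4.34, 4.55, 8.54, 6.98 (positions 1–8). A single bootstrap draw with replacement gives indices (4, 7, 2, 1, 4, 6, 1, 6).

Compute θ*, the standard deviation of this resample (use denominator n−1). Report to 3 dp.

θ* = 1.999

Resample values: 9.03, 8.54, 4.61, 7.00, 9.03, 4.55, 7.00, 4.55.
Mean = 6.7887; sum of squared deviations = 27.9735
s² = 27.9735 / 7 = 3.9962
s = √3.9962 = 1.999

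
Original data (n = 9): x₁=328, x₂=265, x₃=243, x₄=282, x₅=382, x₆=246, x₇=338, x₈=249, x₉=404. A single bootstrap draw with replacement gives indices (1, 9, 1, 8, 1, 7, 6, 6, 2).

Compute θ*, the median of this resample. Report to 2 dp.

Resample values: 328, 404, 328, 249, 328, 338, 246, 246, 265.
Sorted: 246, 246, 249, 265, 328, 328, 328, 338, 404
Median = middle value = 328.00

θ* = 328.00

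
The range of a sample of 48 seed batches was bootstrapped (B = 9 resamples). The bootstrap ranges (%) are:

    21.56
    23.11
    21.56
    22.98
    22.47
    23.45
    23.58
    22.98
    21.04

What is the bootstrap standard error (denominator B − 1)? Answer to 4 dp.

Bootstrap SE is the standard deviation of the 9 replicate ranges.
Mean of replicates: (21.56 + 23.11 + 21.56 + 22.98 + 22.47 + 23.45 + 23.58 + 22.98 + 21.04) / 9 = 202.73000 / 9 = 22.52556
Sum of squared deviations: (−0.96556)² + (+0.58444)² + (−0.96556)² + (+0.45444)² + (−0.05556)² + (+0.92444)² + (+1.05444)² + (+0.45444)² + (−1.48556)² = 6.79562
Variance = 6.79562 / 8 = 0.84945
SE* = √0.84945

SE* = 0.9217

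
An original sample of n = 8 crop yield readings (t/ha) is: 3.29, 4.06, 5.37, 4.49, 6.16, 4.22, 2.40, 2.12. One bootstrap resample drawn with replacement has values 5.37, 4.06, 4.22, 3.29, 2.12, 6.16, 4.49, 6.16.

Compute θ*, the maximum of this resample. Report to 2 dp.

Maximum = 6.16

θ* = 6.16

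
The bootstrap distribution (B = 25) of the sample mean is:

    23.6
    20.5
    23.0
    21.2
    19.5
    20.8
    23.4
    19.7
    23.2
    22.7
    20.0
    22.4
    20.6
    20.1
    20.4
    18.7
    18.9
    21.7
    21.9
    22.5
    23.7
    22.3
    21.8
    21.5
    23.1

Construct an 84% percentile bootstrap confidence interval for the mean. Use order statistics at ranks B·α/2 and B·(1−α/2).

Sorted replicates: 18.7, 18.9, 19.5, 19.7, 20.0, 20.1, 20.4, 20.5, 20.6, 20.8, 21.2, 21.5, 21.7, 21.8, 21.9, 22.3, 22.4, 22.5, 22.7, 23.0, 23.1, 23.2, 23.4, 23.6, 23.7
α = 0.16; lower rank = 25 × 0.080 = 2; upper rank = 25 × 0.920 = 23.
The 2nd smallest replicate is 18.9; the 23rd is 23.4.

(18.9, 23.4)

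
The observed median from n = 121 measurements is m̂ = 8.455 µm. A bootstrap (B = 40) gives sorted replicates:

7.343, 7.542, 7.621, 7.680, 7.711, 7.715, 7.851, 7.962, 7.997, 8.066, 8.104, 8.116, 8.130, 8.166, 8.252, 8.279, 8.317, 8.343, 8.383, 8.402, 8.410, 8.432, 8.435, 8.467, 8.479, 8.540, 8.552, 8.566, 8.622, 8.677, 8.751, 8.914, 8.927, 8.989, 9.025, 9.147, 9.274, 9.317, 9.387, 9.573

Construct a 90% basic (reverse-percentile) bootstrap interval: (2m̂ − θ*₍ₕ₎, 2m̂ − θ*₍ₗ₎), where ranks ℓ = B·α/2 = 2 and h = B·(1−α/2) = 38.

(7.593, 9.368)

Percentile endpoints at ranks 2 and 38: θ*₍2₎ = 7.542, θ*₍38₎ = 9.317.
Basic interval reflects these around m̂:
  lower = 2 × 8.455 − 9.317 = 7.593
  upper = 2 × 8.455 − 7.542 = 9.368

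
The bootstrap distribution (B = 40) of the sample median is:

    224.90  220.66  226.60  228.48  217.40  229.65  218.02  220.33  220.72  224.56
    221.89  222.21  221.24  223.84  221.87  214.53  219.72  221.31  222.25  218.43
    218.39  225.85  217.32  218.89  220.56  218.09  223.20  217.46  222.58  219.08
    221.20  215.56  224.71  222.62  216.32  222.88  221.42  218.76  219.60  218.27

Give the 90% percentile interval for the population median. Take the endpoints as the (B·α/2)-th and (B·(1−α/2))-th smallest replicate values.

Sorted replicates: 214.53, 215.56, 216.32, 217.32, 217.40, 217.46, 218.02, 218.09, 218.27, 218.39, 218.43, 218.76, 218.89, 219.08, 219.60, 219.72, 220.33, 220.56, 220.66, 220.72, 221.20, 221.24, 221.31, 221.42, 221.87, 221.89, 222.21, 222.25, 222.58, 222.62, 222.88, 223.20, 223.84, 224.56, 224.71, 224.90, 225.85, 226.60, 228.48, 229.65
α = 0.10; lower rank = 40 × 0.050 = 2; upper rank = 40 × 0.950 = 38.
The 2nd smallest replicate is 215.56; the 38th is 226.60.

(215.56, 226.60)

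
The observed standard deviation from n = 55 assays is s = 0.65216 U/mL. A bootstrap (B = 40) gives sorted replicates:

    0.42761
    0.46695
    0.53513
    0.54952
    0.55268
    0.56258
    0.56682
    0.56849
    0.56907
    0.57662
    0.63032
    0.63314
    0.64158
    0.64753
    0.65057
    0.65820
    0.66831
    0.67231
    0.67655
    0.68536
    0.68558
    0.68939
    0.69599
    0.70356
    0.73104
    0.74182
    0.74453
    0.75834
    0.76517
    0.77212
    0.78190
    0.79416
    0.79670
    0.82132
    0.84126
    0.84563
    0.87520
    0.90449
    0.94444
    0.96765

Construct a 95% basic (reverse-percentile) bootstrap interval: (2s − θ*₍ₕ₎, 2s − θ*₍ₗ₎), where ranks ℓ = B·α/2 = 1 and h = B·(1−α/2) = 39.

(0.35988, 0.87671)

Percentile endpoints at ranks 1 and 39: θ*₍1₎ = 0.42761, θ*₍39₎ = 0.94444.
Basic interval reflects these around s:
  lower = 2 × 0.65216 − 0.94444 = 0.35988
  upper = 2 × 0.65216 − 0.42761 = 0.87671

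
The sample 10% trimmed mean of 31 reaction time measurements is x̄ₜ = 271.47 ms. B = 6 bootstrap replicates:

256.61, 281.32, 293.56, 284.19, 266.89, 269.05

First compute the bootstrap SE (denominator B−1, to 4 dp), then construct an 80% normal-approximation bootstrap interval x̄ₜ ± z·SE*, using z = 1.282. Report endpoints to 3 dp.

(254.196, 288.744)

Mean of replicates = 275.2700; sum of squared deviations = 907.8014; SE* = √(907.8014/5) = 13.4744
Margin = 1.282 × 13.4744 = 17.2742
Interval: 271.47 ± 17.2742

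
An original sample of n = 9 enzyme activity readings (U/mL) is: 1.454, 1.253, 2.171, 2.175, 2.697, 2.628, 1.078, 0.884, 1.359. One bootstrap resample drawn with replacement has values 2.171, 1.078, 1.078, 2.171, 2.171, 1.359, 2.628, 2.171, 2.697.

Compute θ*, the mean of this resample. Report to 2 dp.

Mean = (2.171 + 1.078 + 1.078 + 2.171 + 2.171 + 1.359 + 2.628 + 2.171 + 2.697) / 9 = 17.5240 / 9 = 1.95

θ* = 1.95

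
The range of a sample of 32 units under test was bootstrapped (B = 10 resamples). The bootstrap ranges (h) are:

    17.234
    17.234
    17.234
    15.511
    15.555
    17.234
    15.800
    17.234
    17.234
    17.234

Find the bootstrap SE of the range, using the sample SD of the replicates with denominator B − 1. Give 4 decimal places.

SE* = 0.7821

Bootstrap SE is the standard deviation of the 10 replicate ranges.
Mean of replicates: (17.234 + 17.234 + 17.234 + 15.511 + 15.555 + 17.234 + 15.800 + 17.234 + 17.234 + 17.234) / 10 = 167.50400 / 10 = 16.75040
Sum of squared deviations: (+0.48360)² + (+0.48360)² + (+0.48360)² + (−1.23940)² + (−1.19540)² + (+0.48360)² + (−0.95040)² + (+0.48360)² + (+0.48360)² + (+0.48360)² = 5.50544
Variance = 5.50544 / 9 = 0.61172
SE* = √0.61172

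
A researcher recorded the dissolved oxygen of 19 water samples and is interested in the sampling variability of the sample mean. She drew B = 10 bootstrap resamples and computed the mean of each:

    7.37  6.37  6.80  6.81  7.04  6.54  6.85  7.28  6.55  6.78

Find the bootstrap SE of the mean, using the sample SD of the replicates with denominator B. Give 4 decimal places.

SE* = 0.3026

Bootstrap SE is the standard deviation of the 10 replicate means.
Mean of replicates: (7.37 + 6.37 + 6.80 + 6.81 + 7.04 + 6.54 + 6.85 + 7.28 + 6.55 + 6.78) / 10 = 68.39000 / 10 = 6.83900
Sum of squared deviations: (+0.53100)² + (−0.46900)² + (−0.03900)² + (−0.02900)² + (+0.20100)² + (−0.29900)² + (+0.01100)² + (+0.44100)² + (−0.28900)² + (−0.05900)² = 0.91569
Variance = 0.91569 / 10 = 0.09157
SE* = √0.09157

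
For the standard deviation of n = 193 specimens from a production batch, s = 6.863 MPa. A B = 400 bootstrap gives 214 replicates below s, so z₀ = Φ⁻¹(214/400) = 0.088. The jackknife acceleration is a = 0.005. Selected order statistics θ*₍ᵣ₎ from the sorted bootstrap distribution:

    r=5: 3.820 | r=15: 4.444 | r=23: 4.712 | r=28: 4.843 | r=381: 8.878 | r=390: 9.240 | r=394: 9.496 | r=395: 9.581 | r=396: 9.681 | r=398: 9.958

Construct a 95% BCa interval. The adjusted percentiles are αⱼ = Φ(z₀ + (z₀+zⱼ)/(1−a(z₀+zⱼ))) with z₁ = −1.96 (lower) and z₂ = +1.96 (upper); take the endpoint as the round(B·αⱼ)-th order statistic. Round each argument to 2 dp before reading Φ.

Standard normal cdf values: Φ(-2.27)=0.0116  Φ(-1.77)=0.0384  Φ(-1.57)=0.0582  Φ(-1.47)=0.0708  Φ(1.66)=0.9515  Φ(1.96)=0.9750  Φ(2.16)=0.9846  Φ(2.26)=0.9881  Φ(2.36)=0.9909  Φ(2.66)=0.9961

Lower: z₀ + z₁ = 0.088 + (-1.960) = -1.872; 1 − a(z₀+z₁) = 1 − (0.005)(-1.872) = 1.0094; argument = 0.088 + (-1.872)/1.0094 = -1.7666 → -1.77.
α₁ = Φ(-1.77) = 0.0384; rank = round(400 × 0.0384) = 15; θ*₍15₎ = 4.444.
Upper: z₀ + z₂ = 2.048; 1 − a(z₀+z₂) = 0.9898; argument = 2.1572 → 2.16; α₂ = 0.9846; rank = 394; θ*₍394₎ = 9.496.

(4.444, 9.496)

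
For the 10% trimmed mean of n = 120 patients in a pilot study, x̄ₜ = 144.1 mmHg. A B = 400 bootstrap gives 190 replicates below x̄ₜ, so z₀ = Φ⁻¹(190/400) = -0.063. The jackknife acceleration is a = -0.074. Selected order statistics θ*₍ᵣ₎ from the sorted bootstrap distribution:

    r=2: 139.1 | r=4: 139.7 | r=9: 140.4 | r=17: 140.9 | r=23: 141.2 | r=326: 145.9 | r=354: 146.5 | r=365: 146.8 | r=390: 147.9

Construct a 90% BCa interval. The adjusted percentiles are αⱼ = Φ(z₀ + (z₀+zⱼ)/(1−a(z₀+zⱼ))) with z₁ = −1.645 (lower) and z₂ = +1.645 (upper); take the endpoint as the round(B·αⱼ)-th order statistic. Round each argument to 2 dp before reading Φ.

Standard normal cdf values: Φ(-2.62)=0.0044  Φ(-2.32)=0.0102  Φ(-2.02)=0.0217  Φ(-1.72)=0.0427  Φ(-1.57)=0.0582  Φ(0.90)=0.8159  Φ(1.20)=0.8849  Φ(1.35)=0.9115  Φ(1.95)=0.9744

Lower: z₀ + z₁ = -0.063 + (-1.645) = -1.708; 1 − a(z₀+z₁) = 1 − (-0.074)(-1.708) = 0.8736; argument = -0.063 + (-1.708)/0.8736 = -2.0181 → -2.02.
α₁ = Φ(-2.02) = 0.0217; rank = round(400 × 0.0217) = 9; θ*₍9₎ = 140.4.
Upper: z₀ + z₂ = 1.582; 1 − a(z₀+z₂) = 1.1171; argument = 1.3532 → 1.35; α₂ = 0.9115; rank = 365; θ*₍365₎ = 146.8.

(140.4, 146.8)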